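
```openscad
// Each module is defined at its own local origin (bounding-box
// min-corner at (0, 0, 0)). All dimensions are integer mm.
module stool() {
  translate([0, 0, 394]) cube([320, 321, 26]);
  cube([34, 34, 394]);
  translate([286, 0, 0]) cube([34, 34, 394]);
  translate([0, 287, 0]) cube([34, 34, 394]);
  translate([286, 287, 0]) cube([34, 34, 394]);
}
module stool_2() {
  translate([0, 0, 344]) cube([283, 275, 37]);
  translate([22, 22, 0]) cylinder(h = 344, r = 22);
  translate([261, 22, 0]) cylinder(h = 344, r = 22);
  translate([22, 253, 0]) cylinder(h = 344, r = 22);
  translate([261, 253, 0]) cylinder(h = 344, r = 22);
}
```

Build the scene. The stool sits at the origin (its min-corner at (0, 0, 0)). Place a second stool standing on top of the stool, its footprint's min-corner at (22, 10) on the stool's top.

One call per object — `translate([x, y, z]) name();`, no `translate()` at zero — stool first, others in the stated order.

stool();
translate([22, 10, 420]) stool_2();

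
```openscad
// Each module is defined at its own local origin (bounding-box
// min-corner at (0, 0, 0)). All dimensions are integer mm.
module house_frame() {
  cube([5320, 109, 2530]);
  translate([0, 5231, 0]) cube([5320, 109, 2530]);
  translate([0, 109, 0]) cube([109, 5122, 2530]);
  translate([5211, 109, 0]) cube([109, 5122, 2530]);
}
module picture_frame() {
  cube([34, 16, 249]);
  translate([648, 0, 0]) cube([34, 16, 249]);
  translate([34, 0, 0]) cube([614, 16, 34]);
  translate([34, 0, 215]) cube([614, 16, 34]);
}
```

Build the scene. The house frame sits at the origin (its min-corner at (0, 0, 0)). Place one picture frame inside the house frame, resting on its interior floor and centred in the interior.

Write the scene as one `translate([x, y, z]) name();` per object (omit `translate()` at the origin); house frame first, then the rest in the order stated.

house_frame();
translate([2319, 2662, 0]) picture_frame();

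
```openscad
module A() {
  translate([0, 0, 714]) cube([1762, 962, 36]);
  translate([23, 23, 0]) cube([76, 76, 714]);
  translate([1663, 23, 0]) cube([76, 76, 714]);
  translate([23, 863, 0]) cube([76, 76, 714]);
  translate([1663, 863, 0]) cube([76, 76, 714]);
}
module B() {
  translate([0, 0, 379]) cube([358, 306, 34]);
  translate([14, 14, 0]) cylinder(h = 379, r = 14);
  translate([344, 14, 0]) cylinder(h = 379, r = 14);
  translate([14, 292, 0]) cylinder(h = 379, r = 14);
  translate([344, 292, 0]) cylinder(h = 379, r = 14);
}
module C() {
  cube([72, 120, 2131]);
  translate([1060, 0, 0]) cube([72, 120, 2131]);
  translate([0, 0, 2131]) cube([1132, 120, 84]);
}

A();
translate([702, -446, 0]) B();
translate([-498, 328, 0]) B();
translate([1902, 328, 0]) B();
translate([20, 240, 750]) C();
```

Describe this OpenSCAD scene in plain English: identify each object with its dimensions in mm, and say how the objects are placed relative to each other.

A is a table: top 1762 mm (x) × 962 mm (y), 36 mm thick, upper face at z = 750 mm, on four 76×76 mm square legs, each inset 23 mm from the nearest pair of top edges, running from z = 0 to the bottom of the top.

B is a four-legged stool. The seat is 358×306 mm, 34 mm thick, top at z = 413 mm. It stands on four round legs, each 28 mm in diameter, from z = 0 to the seat underside, each leg's axis is inset half a diameter from the nearest pair of seat edges (so the leg's bounding box is flush with the corner).

C is a rectangular door frame: two vertical jambs of 72×120 mm section, 2131 mm tall, with a clear opening 988 mm wide between their inner faces. A header 84 mm tall and 120 mm deep lies on top of the jambs and spans the full outside width.

Three stools sit around the table at the −y, −x, +x sides. The door frame is on top of the table.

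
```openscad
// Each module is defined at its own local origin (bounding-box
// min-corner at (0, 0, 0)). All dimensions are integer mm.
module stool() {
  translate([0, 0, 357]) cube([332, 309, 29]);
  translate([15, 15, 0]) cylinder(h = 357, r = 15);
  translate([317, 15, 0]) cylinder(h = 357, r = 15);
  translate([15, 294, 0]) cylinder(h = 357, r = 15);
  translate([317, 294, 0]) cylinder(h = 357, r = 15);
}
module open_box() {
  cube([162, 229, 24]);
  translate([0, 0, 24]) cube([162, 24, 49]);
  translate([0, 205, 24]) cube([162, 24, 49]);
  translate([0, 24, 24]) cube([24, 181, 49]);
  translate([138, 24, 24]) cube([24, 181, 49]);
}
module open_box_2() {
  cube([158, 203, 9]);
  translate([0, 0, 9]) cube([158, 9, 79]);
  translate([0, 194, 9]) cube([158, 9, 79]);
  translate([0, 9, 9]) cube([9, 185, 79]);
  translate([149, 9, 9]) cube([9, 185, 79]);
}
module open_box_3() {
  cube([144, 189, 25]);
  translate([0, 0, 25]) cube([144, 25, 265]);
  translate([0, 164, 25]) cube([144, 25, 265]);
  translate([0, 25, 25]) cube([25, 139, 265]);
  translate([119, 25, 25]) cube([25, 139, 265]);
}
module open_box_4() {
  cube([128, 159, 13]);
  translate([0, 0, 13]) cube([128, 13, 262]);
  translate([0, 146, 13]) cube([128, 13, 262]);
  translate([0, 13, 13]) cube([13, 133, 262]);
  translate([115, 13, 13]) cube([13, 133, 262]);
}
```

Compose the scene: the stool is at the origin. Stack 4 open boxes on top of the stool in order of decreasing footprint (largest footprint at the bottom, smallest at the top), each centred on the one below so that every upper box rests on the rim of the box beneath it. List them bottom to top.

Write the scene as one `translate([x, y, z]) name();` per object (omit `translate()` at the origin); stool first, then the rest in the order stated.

stool();
translate([85, 40, 386]) open_box();
translate([87, 53, 459]) open_box_2();
translate([94, 60, 547]) open_box_3();
translate([102, 75, 837]) open_box_4();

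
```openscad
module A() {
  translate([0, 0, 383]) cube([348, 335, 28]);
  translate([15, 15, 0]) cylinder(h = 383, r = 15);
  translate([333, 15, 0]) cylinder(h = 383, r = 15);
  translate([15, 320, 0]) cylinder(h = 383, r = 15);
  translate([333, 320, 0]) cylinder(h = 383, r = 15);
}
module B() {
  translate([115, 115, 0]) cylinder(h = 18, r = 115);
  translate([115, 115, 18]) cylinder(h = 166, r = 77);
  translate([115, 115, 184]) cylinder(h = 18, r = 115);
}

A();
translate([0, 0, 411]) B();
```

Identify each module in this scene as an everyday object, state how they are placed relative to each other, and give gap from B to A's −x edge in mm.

A is a stool. B is a spool. The spool is on top of the stool. The gap from the spool to the stool's −x edge is 0 mm.

The spool's min-x is at 0; the stool's min-x is 0; gap = 0 mm.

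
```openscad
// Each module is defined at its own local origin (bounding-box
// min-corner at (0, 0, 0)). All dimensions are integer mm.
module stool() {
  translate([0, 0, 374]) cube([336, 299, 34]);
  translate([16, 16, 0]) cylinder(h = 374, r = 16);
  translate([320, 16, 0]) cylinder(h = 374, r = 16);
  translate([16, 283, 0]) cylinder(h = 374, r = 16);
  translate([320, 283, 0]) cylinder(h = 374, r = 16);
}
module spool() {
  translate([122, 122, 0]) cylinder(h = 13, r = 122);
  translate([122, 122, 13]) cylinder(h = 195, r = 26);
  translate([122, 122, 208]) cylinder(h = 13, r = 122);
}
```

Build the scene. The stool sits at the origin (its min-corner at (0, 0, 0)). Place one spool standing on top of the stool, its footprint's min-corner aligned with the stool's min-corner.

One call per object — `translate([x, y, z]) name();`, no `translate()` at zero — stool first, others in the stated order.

stool();
translate([0, 0, 408]) spool();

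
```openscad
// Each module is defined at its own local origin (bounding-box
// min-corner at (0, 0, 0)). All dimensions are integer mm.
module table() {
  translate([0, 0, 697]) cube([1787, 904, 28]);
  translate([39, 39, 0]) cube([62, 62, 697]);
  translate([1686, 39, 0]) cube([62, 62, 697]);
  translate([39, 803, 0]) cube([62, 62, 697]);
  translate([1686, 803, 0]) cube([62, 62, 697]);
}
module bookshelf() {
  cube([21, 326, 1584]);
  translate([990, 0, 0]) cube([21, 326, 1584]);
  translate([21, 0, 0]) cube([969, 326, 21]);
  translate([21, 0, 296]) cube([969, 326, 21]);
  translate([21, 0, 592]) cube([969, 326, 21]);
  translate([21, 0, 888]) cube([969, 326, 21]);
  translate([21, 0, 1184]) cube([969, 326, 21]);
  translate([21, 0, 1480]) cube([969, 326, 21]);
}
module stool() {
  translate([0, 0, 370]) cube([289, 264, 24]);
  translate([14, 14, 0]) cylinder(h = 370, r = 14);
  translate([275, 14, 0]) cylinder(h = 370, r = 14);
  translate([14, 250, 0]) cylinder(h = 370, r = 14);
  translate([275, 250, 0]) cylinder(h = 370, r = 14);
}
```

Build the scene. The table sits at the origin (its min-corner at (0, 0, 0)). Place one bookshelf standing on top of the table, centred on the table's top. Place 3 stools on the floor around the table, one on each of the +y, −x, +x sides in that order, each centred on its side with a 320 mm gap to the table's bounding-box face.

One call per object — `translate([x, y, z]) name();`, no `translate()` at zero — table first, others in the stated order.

table();
translate([388, 289, 725]) bookshelf();
translate([749, 1224, 0]) stool();
translate([-609, 320, 0]) stool();
translate([2107, 320, 0]) stool();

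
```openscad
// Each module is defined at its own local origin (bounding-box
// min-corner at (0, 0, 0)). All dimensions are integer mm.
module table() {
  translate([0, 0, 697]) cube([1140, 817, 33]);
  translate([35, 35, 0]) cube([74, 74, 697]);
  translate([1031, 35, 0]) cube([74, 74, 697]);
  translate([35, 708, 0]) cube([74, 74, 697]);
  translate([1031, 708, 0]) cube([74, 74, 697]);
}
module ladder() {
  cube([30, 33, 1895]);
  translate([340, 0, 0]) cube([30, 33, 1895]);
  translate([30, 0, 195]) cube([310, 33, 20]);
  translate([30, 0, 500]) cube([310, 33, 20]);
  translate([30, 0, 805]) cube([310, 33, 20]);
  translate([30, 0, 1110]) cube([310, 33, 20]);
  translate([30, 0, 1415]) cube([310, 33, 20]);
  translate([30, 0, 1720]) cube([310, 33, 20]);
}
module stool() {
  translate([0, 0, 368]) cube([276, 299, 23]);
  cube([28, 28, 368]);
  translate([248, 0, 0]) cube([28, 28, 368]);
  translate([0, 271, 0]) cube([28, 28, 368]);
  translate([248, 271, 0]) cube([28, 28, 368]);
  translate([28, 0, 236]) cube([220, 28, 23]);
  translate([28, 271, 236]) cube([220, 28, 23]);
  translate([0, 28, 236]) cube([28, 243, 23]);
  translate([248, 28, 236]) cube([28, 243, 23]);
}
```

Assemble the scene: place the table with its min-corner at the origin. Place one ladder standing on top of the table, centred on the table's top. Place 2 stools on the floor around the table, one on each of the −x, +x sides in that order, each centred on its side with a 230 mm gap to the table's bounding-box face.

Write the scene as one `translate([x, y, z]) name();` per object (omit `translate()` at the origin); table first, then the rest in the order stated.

table();
translate([385, 392, 730]) ladder();
translate([-506, 259, 0]) stool();
translate([1370, 259, 0]) stool();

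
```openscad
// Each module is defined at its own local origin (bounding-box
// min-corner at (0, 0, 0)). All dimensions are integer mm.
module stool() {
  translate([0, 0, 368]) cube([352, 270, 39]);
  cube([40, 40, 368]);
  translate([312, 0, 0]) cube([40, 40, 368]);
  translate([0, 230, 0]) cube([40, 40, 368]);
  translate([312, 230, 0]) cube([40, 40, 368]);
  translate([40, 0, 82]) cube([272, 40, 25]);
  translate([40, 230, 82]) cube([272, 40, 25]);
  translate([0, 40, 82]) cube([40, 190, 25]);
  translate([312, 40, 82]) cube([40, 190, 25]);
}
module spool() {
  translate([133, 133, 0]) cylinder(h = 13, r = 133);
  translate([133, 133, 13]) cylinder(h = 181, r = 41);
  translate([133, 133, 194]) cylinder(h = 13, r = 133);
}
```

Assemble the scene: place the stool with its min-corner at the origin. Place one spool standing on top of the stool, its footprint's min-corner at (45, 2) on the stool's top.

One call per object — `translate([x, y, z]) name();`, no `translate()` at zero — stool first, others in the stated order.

stool();
translate([45, 2, 407]) spool();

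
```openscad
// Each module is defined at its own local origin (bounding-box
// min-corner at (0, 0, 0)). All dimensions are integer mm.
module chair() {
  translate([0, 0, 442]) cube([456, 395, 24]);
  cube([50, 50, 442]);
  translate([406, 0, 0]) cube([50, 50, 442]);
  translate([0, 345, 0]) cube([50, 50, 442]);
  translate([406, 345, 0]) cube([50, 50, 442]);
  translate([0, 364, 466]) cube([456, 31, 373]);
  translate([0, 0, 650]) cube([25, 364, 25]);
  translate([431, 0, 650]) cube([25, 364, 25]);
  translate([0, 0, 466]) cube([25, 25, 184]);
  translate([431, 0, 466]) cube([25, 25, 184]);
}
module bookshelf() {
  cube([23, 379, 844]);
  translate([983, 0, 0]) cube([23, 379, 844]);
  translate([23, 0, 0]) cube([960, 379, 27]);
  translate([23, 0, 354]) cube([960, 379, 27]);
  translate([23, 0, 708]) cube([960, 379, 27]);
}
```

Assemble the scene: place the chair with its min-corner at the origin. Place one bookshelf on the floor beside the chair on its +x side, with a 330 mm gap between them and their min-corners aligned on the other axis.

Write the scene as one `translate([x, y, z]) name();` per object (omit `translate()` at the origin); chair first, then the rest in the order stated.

chair();
translate([786, 0, 0]) bookshelf();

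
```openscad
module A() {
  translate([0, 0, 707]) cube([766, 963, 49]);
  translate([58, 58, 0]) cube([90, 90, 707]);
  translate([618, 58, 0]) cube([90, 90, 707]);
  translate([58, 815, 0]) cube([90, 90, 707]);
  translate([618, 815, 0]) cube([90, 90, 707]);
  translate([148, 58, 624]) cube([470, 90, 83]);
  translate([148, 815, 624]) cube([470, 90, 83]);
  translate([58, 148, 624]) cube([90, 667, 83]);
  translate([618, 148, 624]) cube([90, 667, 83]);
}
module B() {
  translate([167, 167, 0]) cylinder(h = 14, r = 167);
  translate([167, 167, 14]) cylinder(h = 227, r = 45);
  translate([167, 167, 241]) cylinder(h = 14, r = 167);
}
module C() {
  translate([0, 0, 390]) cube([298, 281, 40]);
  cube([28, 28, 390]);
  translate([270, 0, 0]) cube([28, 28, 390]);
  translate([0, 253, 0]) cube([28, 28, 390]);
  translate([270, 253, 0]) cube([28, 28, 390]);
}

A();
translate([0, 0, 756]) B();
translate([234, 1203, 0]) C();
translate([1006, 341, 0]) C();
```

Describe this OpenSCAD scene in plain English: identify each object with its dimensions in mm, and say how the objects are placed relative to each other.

A is a table with a 766×963 mm rectangular top, 49 mm thick, top surface at z = 756 mm, supported by four 90×90 mm square legs, each inset 58 mm from the nearest pair of top edges, running from the floor. Four apron rails, 90 mm thick and 83 mm tall, run between adjacent legs with their top edges flush with the underside of the top and their outer faces flush with the legs' outer faces.

B is a spool: two coaxial disc flanges of radius 167 mm and thickness 14 mm, joined by a core cylinder of radius 45 mm and height 227 mm. The lower flange rests on z = 0 and the three cylinders share a vertical axis.

C is a four-legged stool. The seat is 298×281 mm, 40 mm thick, top at z = 430 mm. It stands on four square legs, each 28×28 mm in cross-section, from z = 0 to the seat underside, each flush with a corner of the seat.

The spool is on top of the table. Two stools sit around the table at the +y, +x sides.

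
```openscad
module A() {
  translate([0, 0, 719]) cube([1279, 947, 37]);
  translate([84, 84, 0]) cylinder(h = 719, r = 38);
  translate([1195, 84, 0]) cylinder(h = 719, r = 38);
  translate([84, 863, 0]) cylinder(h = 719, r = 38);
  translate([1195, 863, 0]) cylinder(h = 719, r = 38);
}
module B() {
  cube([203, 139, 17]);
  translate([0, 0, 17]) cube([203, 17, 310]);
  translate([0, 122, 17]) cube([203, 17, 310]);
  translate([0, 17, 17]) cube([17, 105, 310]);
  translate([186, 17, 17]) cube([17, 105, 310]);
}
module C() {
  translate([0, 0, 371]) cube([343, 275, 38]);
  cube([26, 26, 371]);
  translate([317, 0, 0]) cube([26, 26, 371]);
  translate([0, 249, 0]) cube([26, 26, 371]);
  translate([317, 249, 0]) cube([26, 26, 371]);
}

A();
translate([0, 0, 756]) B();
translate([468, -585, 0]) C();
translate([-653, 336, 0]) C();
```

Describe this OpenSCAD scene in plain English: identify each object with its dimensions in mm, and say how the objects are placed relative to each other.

A is a table with a 1279×947 mm rectangular top, 37 mm thick, top surface at z = 756 mm, supported by four round legs of 76 mm diameter, each leg's bounding box inset 46 mm from the nearest pair of top edges, running from the floor.

B is an open storage box with external size 203×139×327 mm and wall thickness 17 mm (the base is also 17 mm thick). The base covers the whole footprint; the four walls stand on the base, with the y-facing walls full-width and the x-facing walls fitting between their inner faces.

C is a simple wooden stool: a rectangular seat 343 mm (x) by 275 mm (y), 38 mm thick, top face at z = 409 mm, on four square legs, each 26×26 mm in cross-section. The legs rest on z = 0, each flush with a corner of the seat.

The open box is on top of the table. Two stools sit around the table at the −y, −x sides.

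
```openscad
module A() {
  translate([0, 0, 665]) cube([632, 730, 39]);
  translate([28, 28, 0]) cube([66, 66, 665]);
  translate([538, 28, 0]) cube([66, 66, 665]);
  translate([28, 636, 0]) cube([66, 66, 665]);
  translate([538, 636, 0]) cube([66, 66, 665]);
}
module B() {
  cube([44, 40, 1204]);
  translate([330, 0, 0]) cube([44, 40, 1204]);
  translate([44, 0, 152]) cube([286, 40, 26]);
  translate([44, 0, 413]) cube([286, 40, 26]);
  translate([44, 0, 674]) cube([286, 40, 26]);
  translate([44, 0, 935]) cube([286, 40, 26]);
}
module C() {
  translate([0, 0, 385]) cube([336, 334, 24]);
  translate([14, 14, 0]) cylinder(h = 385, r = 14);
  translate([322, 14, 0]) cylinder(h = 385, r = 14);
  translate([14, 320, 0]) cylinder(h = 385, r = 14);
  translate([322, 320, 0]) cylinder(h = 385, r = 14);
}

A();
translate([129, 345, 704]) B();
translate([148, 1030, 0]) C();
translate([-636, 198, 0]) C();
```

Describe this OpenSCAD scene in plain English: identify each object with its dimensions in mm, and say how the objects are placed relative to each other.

A is a rectangular dining table. The top is 632×730×39 mm with its upper surface at z = 704 mm. It stands on four 66×66 mm square legs, each inset 28 mm from the nearest pair of top edges, running from the floor to the underside of the top.

B is a straight ladder. Two 44×40 mm vertical rails, 1204 mm tall, stand 374 mm apart (outside-to-outside) with their front faces coplanar on the −y side. 4 rungs, each 40 mm deep and 26 mm tall, span between the inner faces of the rails, front faces flush with the rails. The lowest rung's underside is at z = 152 mm and rungs are spaced 261 mm apart (underside to underside).

C is a simple wooden stool: a rectangular seat 336 mm (x) by 334 mm (y), 24 mm thick, top face at z = 409 mm, on four round legs, each 28 mm in diameter. The legs rest on z = 0, each leg's axis is inset half a diameter from the nearest pair of seat edges (so the leg's bounding box is flush with the corner).

The ladder is on top of the table, centred. Two stools sit around the table at the +y, −x sides.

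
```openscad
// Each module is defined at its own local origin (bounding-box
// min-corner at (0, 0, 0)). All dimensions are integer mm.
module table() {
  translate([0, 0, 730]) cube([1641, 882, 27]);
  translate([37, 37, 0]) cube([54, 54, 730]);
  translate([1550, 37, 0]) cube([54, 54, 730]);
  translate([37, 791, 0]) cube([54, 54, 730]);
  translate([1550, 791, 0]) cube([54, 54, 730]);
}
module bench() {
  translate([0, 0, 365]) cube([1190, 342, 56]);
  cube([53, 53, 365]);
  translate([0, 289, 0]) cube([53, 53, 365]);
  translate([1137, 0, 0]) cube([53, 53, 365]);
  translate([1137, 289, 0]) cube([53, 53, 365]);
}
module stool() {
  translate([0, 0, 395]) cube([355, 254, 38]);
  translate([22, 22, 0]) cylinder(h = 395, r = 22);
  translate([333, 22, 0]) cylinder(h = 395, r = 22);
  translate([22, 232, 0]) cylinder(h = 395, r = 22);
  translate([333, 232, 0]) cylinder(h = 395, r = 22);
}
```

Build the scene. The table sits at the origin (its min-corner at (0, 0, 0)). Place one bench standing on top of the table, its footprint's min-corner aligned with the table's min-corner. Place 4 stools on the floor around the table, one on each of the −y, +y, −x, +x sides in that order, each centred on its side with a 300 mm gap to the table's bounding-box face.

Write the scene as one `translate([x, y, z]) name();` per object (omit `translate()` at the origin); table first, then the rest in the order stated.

table();
translate([0, 0, 757]) bench();
translate([643, -554, 0]) stool();
translate([643, 1182, 0]) stool();
translate([-655, 314, 0]) stool();
translate([1941, 314, 0]) stool();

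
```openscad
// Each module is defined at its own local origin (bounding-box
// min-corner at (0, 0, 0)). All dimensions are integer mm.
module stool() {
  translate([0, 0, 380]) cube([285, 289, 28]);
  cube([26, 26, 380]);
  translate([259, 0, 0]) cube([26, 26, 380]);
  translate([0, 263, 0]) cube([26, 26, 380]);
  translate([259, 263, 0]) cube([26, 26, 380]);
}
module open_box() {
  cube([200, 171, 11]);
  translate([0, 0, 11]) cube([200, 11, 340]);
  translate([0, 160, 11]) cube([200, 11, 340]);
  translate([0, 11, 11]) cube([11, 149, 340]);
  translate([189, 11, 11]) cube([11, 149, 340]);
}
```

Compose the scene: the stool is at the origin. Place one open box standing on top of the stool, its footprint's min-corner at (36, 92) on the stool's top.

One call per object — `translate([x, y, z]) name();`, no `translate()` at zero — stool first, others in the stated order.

stool();
translate([36, 92, 408]) open_box();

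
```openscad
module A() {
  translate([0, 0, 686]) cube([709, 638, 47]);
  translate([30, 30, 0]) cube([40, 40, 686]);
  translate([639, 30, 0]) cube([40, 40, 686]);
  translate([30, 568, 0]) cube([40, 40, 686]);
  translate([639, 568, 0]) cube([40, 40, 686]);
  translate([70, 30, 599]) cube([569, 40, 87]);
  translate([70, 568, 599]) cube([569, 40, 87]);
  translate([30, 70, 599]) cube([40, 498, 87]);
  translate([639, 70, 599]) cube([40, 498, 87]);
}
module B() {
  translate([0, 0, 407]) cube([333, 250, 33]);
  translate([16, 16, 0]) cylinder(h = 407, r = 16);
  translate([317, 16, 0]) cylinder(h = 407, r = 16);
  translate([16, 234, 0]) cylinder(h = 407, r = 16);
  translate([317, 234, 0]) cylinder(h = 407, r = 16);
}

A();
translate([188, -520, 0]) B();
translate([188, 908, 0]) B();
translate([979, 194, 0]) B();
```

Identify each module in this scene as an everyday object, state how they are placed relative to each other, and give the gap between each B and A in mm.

Each stool's nearest face is 270 mm from the table's bounding box.

A is a table. B is a stool. Three stools sit around the table at the −y, +y, +x sides. The gap between each stool and the table is 270 mm.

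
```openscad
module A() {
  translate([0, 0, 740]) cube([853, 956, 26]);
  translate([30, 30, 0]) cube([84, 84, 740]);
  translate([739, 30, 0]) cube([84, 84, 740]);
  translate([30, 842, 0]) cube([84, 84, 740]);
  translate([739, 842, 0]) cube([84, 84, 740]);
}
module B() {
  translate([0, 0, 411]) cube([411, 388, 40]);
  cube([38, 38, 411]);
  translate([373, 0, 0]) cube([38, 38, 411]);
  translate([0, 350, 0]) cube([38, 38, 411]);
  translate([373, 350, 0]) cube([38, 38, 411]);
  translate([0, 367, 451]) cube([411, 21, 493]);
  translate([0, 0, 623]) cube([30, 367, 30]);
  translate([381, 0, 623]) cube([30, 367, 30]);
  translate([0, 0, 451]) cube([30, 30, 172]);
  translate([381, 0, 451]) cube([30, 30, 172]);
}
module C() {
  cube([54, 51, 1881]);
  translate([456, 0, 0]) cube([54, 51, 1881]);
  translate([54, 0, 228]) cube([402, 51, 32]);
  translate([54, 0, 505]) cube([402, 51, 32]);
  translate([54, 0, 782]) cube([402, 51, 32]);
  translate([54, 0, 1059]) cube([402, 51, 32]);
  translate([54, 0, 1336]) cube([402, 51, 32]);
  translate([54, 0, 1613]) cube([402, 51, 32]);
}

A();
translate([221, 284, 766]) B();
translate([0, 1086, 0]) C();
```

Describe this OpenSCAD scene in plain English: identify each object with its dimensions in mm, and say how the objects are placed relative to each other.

A is a table: top 853 mm (x) × 956 mm (y), 26 mm thick, upper face at z = 766 mm, on four 84×84 mm square legs, each inset 30 mm from the nearest pair of top edges, running from z = 0 to the bottom of the top.

B is a chair. The seat is a 411×388×40 mm slab with its top at z = 451 mm, on four 38×38 mm corner legs (flush with the seat edges, standing on z = 0). A flat backrest 21 mm thick, 493 mm tall, spans the full seat width and rises from the seat top along its +y edge, rear face flush with the rear of the seat. Two armrests of 30×30 mm section run along each side from the seat's front edge to the front of the backrest, top faces 202 mm above the seat top and outer faces flush with the seat's x-edges; a 30×30 mm post under the front of each armrest stands on the seat at the front corner.

C is a straight ladder. Two 54×51 mm vertical rails, 1881 mm tall, stand 510 mm apart (outside-to-outside) with their front faces coplanar on the −y side. 6 rungs, each 51 mm deep and 32 mm tall, span between the inner faces of the rails, front faces flush with the rails. The lowest rung's underside is at z = 228 mm and rungs are spaced 277 mm apart (underside to underside).

The chair is on top of the table, centred. The ladder is on the floor beside the table on its +y side.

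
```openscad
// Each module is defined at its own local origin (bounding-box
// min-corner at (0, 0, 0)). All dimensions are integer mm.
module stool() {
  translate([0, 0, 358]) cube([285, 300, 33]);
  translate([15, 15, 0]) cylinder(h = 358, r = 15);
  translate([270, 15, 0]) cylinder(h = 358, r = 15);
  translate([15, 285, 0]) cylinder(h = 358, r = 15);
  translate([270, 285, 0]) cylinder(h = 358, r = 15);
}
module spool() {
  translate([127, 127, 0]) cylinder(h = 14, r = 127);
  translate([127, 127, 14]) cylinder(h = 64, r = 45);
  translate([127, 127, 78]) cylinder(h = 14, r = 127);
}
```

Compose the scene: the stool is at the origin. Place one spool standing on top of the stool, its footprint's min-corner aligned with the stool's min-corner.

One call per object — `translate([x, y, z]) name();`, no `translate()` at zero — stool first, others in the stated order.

stool();
translate([0, 0, 391]) spool();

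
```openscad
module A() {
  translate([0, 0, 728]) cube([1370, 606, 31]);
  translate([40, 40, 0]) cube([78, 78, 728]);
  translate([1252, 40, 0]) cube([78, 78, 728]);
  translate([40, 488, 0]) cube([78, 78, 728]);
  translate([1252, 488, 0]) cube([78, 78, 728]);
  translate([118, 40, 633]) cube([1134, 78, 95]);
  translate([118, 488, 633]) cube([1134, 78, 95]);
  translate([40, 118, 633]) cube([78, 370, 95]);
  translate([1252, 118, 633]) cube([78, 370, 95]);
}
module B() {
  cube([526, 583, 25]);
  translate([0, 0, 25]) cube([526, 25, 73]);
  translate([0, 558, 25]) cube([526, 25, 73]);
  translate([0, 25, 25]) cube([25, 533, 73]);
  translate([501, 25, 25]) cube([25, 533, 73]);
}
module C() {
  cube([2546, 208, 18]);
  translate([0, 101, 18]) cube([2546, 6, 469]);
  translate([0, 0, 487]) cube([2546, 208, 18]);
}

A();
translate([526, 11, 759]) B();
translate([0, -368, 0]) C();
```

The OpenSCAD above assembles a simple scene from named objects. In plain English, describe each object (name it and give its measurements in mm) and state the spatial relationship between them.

A is a table with a 1370×606 mm rectangular top, 31 mm thick, top surface at z = 759 mm, supported by four 78×78 mm square legs, each inset 40 mm from the nearest pair of top edges, running from the floor. Four apron rails, 78 mm thick and 95 mm tall, run between adjacent legs with their top edges flush with the underside of the top and their outer faces flush with the legs' outer faces.

B is an open storage box with external size 526×583×98 mm and wall thickness 25 mm (the base is also 25 mm thick). The base covers the whole footprint; the four walls stand on the base, with the y-facing walls full-width and the x-facing walls fitting between their inner faces.

C is an I-beam lying along x, 2546 mm long. Overall section height 505 mm. Two flanges 208 mm wide (y) and 18 mm thick, one on the floor and one at the top; a web 6 mm thick runs between them, centred on the flange width.

The open box is on top of the table. The I-beam is on the floor beside the table on its −y side.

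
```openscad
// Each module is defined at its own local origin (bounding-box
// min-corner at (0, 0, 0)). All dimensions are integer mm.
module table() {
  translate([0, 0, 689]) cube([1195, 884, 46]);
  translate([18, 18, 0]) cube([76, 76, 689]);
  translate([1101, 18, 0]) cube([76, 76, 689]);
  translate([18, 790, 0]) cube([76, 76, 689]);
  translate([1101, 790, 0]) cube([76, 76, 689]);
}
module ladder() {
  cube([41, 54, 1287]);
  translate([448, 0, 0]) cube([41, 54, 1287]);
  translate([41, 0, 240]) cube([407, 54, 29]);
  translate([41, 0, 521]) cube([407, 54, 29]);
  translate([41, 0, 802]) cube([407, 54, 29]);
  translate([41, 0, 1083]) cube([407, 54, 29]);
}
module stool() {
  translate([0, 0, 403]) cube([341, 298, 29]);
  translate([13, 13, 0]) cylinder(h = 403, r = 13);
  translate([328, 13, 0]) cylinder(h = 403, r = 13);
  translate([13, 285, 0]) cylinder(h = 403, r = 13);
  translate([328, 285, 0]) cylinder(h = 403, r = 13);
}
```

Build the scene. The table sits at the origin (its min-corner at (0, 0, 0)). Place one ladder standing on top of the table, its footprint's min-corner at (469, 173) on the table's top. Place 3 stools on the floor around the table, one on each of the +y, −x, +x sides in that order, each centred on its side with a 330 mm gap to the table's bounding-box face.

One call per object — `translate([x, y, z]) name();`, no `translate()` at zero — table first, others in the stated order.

table();
translate([469, 173, 735]) ladder();
translate([427, 1214, 0]) stool();
translate([-671, 293, 0]) stool();
translate([1525, 293, 0]) stool();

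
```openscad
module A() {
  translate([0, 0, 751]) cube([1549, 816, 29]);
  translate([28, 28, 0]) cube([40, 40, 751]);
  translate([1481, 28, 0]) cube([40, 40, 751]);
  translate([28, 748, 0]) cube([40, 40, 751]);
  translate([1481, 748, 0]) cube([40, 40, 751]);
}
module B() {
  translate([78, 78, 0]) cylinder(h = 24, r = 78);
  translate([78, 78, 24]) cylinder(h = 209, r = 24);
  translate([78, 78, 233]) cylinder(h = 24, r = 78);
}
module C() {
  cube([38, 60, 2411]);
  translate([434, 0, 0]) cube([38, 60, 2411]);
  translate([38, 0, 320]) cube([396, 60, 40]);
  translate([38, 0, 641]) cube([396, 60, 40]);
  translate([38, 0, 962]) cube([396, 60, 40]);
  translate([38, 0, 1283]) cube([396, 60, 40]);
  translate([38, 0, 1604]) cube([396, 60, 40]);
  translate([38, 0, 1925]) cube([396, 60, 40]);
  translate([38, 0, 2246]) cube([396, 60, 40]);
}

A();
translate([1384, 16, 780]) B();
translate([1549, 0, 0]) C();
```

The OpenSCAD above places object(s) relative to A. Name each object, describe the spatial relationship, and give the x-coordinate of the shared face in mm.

The table's +x face and the ladder's −x face are both at x = 1549 mm.

A is a table. B is a spool. C is a ladder. The spool is on top of the table. The ladder is against the table's +x side, with their −y faces flush. The x-coordinate of the shared face is 1549 mm.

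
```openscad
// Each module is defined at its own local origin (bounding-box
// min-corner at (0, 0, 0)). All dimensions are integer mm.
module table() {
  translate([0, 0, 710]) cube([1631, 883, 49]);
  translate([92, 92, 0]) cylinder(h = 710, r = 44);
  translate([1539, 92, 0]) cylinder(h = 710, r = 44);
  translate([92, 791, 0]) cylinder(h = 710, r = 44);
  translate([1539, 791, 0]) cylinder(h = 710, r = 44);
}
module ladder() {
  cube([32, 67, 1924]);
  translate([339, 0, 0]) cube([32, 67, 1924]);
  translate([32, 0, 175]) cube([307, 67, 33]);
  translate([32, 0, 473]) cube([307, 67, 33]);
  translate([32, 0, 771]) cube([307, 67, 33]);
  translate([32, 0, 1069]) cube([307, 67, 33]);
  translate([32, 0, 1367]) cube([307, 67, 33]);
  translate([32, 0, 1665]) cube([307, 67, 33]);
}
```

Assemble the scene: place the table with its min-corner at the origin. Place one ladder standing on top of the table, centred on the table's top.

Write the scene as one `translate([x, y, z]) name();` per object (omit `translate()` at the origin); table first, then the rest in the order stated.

table();
translate([630, 408, 759]) ladder();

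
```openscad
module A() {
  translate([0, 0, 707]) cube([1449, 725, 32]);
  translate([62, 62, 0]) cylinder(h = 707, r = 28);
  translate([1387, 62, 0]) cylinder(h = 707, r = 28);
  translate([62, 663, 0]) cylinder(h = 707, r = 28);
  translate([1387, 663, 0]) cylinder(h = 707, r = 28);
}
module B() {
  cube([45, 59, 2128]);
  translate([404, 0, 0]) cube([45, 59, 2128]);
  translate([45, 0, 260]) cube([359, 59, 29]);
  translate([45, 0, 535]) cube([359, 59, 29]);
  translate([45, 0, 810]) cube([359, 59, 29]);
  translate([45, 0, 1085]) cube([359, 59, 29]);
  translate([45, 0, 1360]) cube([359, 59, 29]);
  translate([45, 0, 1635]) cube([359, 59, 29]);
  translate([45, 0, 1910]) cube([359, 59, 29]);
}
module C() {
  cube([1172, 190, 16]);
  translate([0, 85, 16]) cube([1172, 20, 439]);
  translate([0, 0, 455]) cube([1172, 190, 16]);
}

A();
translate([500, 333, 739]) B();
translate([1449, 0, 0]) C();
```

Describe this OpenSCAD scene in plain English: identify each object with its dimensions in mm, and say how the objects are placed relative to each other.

A is a table with a 1449×725 mm rectangular top, 32 mm thick, top surface at z = 739 mm, supported by four round legs of 56 mm diameter, each leg's bounding box inset 34 mm from the nearest pair of top edges, running from the floor.

B is a wooden ladder with two side rails of 45×59 mm section and 2128 mm height, set 449 mm apart overall. Between them run 7 rectangular rungs (59 mm deep, 29 mm thick), front faces flush with the rails' −y face. The bottom of the first rung is 260 mm above the floor and each subsequent rung is 275 mm higher than the one below.

C is an I-beam lying along x, 1172 mm long. Overall section height 471 mm. Two flanges 190 mm wide (y) and 16 mm thick, one on the floor and one at the top; a web 20 mm thick runs between them, centred on the flange width.

The ladder is on top of the table, centred. The I-beam is against the table's +x side, with their −y faces flush.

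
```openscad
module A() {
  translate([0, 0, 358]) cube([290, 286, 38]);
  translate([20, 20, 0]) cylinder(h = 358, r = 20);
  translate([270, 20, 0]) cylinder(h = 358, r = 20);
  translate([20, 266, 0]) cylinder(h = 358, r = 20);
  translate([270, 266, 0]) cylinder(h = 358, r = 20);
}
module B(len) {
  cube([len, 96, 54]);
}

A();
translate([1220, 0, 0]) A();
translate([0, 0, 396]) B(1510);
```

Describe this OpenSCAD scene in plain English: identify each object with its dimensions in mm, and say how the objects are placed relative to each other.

A is a simple wooden stool: a rectangular seat 290 mm (x) by 286 mm (y), 38 mm thick, top face at z = 396 mm, on four round legs, each 40 mm in diameter. The legs rest on z = 0, each leg's axis is inset half a diameter from the nearest pair of seat edges (so the leg's bounding box is flush with the corner).

B is a rectangular beam 1510 mm long (x), 96 mm deep (y), 54 mm thick (z).

The beam spans the tops of two stools placed 930 mm apart, resting at z = 396 mm.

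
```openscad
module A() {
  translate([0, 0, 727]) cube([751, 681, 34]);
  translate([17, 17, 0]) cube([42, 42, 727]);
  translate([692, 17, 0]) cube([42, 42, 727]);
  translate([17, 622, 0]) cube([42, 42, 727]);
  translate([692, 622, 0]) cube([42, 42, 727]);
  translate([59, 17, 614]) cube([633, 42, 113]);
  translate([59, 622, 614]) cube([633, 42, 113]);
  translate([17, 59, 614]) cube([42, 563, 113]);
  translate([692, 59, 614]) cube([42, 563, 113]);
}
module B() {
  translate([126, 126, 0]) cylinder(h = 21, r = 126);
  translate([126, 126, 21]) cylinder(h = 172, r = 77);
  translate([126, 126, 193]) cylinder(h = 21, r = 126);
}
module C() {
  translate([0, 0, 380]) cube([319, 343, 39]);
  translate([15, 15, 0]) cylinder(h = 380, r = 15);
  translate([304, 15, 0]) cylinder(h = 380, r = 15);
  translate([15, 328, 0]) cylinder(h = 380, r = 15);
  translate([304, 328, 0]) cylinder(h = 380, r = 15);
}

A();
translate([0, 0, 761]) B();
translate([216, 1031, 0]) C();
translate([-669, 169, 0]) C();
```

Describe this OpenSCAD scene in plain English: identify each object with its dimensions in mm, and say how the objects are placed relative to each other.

A is a rectangular dining table. The top is 751×681×34 mm with its upper surface at z = 761 mm. It stands on four 42×42 mm square legs, each inset 17 mm from the nearest pair of top edges, running from the floor to the underside of the top. Four apron rails, 42 mm thick and 113 mm tall, run between adjacent legs with their top edges flush with the underside of the top and their outer faces flush with the legs' outer faces.

B is a spool: two coaxial disc flanges of radius 126 mm and thickness 21 mm, joined by a core cylinder of radius 77 mm and height 172 mm. The lower flange rests on z = 0 and the three cylinders share a vertical axis.

C is a four-legged stool. The seat is a 319×343×39 mm slab whose top surface is at z = 419 mm; four round legs, each 30 mm in diameter, run from the floor (z = 0) to the underside of the seat, each leg's axis is inset half a diameter from the nearest pair of seat edges (so the leg's bounding box is flush with the corner).

The spool is on top of the table. Two stools sit around the table at the +y, −x sides.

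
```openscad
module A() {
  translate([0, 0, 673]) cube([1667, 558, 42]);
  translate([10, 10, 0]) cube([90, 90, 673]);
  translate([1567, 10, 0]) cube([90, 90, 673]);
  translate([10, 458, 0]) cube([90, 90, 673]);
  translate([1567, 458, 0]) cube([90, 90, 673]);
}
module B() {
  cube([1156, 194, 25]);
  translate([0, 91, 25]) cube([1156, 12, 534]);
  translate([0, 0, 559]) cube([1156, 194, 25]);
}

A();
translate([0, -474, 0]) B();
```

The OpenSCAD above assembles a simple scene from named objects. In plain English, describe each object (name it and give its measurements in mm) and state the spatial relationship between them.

A is a rectangular dining table. The top is 1667×558×42 mm with its upper surface at z = 715 mm. It stands on four 90×90 mm square legs, each inset 10 mm from the nearest pair of top edges, running from the floor to the underside of the top.

B is an I-beam lying along x, 1156 mm long. Overall section height 584 mm. Two flanges 194 mm wide (y) and 25 mm thick, one on the floor and one at the top; a web 12 mm thick runs between them, centred on the flange width.

The I-beam is on the floor beside the table on its −y side.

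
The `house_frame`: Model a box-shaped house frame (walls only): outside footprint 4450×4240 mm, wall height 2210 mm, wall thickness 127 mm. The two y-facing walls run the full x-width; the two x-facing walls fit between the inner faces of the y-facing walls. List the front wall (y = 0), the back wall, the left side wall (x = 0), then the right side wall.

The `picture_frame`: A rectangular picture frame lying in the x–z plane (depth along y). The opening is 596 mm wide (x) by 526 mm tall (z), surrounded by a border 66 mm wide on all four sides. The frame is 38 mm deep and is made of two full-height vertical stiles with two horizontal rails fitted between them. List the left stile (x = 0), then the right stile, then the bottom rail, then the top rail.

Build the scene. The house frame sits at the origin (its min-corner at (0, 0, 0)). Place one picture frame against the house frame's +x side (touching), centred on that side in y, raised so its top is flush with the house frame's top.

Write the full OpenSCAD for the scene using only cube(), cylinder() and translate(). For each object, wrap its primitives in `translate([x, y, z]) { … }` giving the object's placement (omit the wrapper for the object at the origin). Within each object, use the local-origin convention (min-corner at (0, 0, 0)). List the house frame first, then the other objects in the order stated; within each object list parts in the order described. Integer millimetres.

cube([4450, 127, 2210]);
translate([0, 4113, 0]) cube([4450, 127, 2210]);
translate([0, 127, 0]) cube([127, 3986, 2210]);
translate([4323, 127, 0]) cube([127, 3986, 2210]);
translate([4450, 2101, 1552]) {
  cube([66, 38, 658]);
  translate([662, 0, 0]) cube([66, 38, 658]);
  translate([66, 0, 0]) cube([596, 38, 66]);
  translate([66, 0, 592]) cube([596, 38, 66]);
}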